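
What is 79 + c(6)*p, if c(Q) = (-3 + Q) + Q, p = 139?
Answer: 1330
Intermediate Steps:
c(Q) = -3 + 2*Q
79 + c(6)*p = 79 + (-3 + 2*6)*139 = 79 + (-3 + 12)*139 = 79 + 9*139 = 79 + 1251 = 1330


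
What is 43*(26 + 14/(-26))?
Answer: 14233/13 ≈ 1094.8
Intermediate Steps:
43*(26 + 14/(-26)) = 43*(26 + 14*(-1/26)) = 43*(26 - 7/13) = 43*(331/13) = 14233/13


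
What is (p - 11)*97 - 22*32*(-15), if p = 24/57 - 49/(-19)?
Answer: 9784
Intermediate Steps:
p = 3 (p = 24*(1/57) - 49*(-1/19) = 8/19 + 49/19 = 3)
(p - 11)*97 - 22*32*(-15) = (3 - 11)*97 - 22*32*(-15) = -8*97 - 704*(-15) = -776 + 10560 = 9784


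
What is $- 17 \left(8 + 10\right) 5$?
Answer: $-1530$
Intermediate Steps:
$- 17 \left(8 + 10\right) 5 = \left(-17\right) 18 \cdot 5 = \left(-306\right) 5 = -1530$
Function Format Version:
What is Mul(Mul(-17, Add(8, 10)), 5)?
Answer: -1530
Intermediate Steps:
Mul(Mul(-17, Add(8, 10)), 5) = Mul(Mul(-17, 18), 5) = Mul(-306, 5) = -1530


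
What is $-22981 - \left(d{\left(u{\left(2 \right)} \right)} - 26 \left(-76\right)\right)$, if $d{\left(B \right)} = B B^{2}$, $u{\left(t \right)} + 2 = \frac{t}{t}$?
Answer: $-24956$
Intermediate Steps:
$u{\left(t \right)} = -1$ ($u{\left(t \right)} = -2 + \frac{t}{t} = -2 + 1 = -1$)
$d{\left(B \right)} = B^{3}$
$-22981 - \left(d{\left(u{\left(2 \right)} \right)} - 26 \left(-76\right)\right) = -22981 - \left(\left(-1\right)^{3} - 26 \left(-76\right)\right) = -22981 - \left(-1 - -1976\right) = -22981 - \left(-1 + 1976\right) = -22981 - 1975 = -24956$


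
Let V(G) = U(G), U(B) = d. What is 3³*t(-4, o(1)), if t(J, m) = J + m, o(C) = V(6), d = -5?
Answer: -243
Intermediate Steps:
U(B) = -5
V(G) = -5
o(C) = -5
3³*t(-4, o(1)) = 3³*(-4 - 5) = 27*(-9) = -243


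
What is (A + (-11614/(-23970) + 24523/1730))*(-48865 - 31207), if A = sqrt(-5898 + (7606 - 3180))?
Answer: -2433822590708/2073405 - 640576*I*sqrt(23) ≈ -1.1738e+6 - 3.0721e+6*I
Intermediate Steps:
A = 8*I*sqrt(23) (A = sqrt(-5898 + 4426) = sqrt(-1472) = 8*I*sqrt(23) ≈ 38.367*I)
(A + (-11614/(-23970) + 24523/1730))*(-48865 - 31207) = (8*I*sqrt(23) + (-11614/(-23970) + 24523/1730))*(-48865 - 31207) = (8*I*sqrt(23) + (-11614*(-1/23970) + 24523*(1/1730)))*(-80072) = (8*I*sqrt(23) + (5807/11985 + 24523/1730))*(-80072) = (8*I*sqrt(23) + 60790853/4146810)*(-80072) = (60790853/4146810 + 8*I*sqrt(23))*(-80072) = -2433822590708/2073405 - 640576*I*sqrt(23)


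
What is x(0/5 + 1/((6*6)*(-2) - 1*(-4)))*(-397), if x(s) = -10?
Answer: 3970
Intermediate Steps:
x(0/5 + 1/((6*6)*(-2) - 1*(-4)))*(-397) = -10*(-397) = 3970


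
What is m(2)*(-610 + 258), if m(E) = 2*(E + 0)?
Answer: -1408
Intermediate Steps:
m(E) = 2*E
m(2)*(-610 + 258) = (2*2)*(-610 + 258) = 4*(-352) = -1408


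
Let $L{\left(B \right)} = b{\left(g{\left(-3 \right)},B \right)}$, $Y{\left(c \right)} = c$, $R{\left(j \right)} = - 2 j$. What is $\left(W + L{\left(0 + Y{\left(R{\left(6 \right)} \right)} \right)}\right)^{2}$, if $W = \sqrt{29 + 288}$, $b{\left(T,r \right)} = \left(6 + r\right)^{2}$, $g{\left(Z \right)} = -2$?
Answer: $\left(36 + \sqrt{317}\right)^{2} \approx 2894.9$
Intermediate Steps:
$L{\left(B \right)} = \left(6 + B\right)^{2}$
$W = \sqrt{317} \approx 17.805$
$\left(W + L{\left(0 + Y{\left(R{\left(6 \right)} \right)} \right)}\right)^{2} = \left(\sqrt{317} + \left(6 + \left(0 - 12\right)\right)^{2}\right)^{2} = \left(\sqrt{317} + \left(6 - 12\right)^{2}\right)^{2} = \left(\sqrt{317} + \left(-6\right)^{2}\right)^{2} = \left(\sqrt{317} + 36\right)^{2} = \left(36 + \sqrt{317}\right)^{2}$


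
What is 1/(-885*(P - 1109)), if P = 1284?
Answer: -1/154875 ≈ -6.4568e-6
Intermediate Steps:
1/(-885*(P - 1109)) = 1/(-885*(1284 - 1109)) = 1/(-885*175) = 1/(-154875) = -1/154875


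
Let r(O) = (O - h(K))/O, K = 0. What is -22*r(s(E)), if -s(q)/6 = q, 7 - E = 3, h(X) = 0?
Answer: -22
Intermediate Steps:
E = 4 (E = 7 - 1*3 = 7 - 3 = 4)
s(q) = -6*q
r(O) = 1 (r(O) = (O - 1*0)/O = (O + 0)/O = O/O = 1)
-22*r(s(E)) = -22*1 = -22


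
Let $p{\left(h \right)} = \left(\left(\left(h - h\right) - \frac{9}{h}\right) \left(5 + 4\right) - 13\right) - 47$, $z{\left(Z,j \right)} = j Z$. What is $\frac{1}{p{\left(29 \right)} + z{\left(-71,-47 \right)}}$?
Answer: $\frac{29}{94952} \approx 0.00030542$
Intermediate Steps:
$z{\left(Z,j \right)} = Z j$
$p{\left(h \right)} = -60 - \frac{81}{h}$ ($p{\left(h \right)} = \left(\left(0 - \frac{9}{h}\right) 9 - 13\right) - 47 = \left(- \frac{9}{h} 9 - 13\right) - 47 = \left(- \frac{81}{h} - 13\right) - 47 = \left(-13 - \frac{81}{h}\right) - 47 = -60 - \frac{81}{h}$)
$\frac{1}{p{\left(29 \right)} + z{\left(-71,-47 \right)}} = \frac{1}{\left(-60 - \frac{81}{29}\right) - -3337} = \frac{1}{\left(-60 - \frac{81}{29}\right) + 3337} = \frac{1}{- \frac{1821}{29} + 3337} = \frac{1}{\frac{94952}{29}} = \frac{29}{94952}$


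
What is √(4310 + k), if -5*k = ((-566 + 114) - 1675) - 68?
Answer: √4749 ≈ 68.913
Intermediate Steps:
k = 439 (k = -(((-566 + 114) - 1675) - 68)/5 = -((-452 - 1675) - 68)/5 = -(-2127 - 68)/5 = -⅕*(-2195) = 439)
√(4310 + k) = √(4310 + 439) = √4749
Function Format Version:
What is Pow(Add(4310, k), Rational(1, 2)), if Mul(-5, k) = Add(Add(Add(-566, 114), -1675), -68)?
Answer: Pow(4749, Rational(1, 2)) ≈ 68.913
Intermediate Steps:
k = 439 (k = Mul(Rational(-1, 5), Add(Add(Add(-566, 114), -1675), -68)) = Mul(Rational(-1, 5), Add(Add(-452, -1675), -68)) = Mul(Rational(-1, 5), Add(-2127, -68)) = Mul(Rational(-1, 5), -2195) = 439)
Pow(Add(4310, k), Rational(1, 2)) = Pow(Add(4310, 439), Rational(1, 2)) = Pow(4749, Rational(1, 2))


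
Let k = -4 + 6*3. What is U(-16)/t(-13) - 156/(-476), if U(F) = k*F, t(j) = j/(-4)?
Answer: -106117/1547 ≈ -68.595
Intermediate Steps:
k = 14 (k = -4 + 18 = 14)
t(j) = -j/4 (t(j) = j*(-¼) = -j/4)
U(F) = 14*F
U(-16)/t(-13) - 156/(-476) = (14*(-16))/((-¼*(-13))) - 156/(-476) = -224/13/4 - 156*(-1/476) = -224*4/13 + 39/119 = -896/13 + 39/119 = -106117/1547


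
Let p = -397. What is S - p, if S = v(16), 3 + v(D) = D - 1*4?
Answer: 406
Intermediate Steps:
v(D) = -7 + D (v(D) = -3 + (D - 1*4) = -3 + (D - 4) = -3 + (-4 + D) = -7 + D)
S = 9 (S = -7 + 16 = 9)
S - p = 9 - 1*(-397) = 9 + 397 = 406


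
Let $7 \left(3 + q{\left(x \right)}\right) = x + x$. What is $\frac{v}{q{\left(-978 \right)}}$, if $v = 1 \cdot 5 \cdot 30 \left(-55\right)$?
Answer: $\frac{19250}{659} \approx 29.211$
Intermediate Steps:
$q{\left(x \right)} = -3 + \frac{2 x}{7}$ ($q{\left(x \right)} = -3 + \frac{x + x}{7} = -3 + \frac{2 x}{7}$)
$v = -8250$ ($v = 5 \cdot 30 \left(-55\right) = 150 \left(-55\right) = -8250$)
$\frac{v}{q{\left(-978 \right)}} = - \frac{8250}{-3 + \frac{2}{7} \left(-978\right)} = - \frac{8250}{-3 - \frac{1956}{7}} = - \frac{8250}{- \frac{1977}{7}} = \left(-8250\right) \left(- \frac{7}{1977}\right) = \frac{19250}{659}$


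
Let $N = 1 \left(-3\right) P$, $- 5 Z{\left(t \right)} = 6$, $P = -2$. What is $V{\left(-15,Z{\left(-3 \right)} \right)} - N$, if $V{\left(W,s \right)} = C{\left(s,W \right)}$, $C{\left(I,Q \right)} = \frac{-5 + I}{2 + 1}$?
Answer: $- \frac{121}{15} \approx -8.0667$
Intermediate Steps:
$C{\left(I,Q \right)} = - \frac{5}{3} + \frac{I}{3}$ ($C{\left(I,Q \right)} = \frac{-5 + I}{3} = \left(-5 + I\right) \frac{1}{3} = - \frac{5}{3} + \frac{I}{3}$)
$Z{\left(t \right)} = - \frac{6}{5}$ ($Z{\left(t \right)} = \left(- \frac{1}{5}\right) 6 = - \frac{6}{5}$)
$V{\left(W,s \right)} = - \frac{5}{3} + \frac{s}{3}$
$N = 6$ ($N = 1 \left(-3\right) \left(-2\right) = \left(-3\right) \left(-2\right) = 6$)
$V{\left(-15,Z{\left(-3 \right)} \right)} - N = \left(- \frac{5}{3} + \frac{1}{3} \left(- \frac{6}{5}\right)\right) - 6 = \left(- \frac{5}{3} - \frac{2}{5}\right) - 6 = - \frac{31}{15} - 6 = - \frac{121}{15}$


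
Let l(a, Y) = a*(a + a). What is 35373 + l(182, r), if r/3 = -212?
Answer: 101621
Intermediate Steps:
r = -636 (r = 3*(-212) = -636)
l(a, Y) = 2*a² (l(a, Y) = a*(2*a) = 2*a²)
35373 + l(182, r) = 35373 + 2*182² = 35373 + 2*33124 = 35373 + 66248 = 101621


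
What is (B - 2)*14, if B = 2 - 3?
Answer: -42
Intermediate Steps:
B = -1
(B - 2)*14 = (-1 - 2)*14 = -3*14 = -42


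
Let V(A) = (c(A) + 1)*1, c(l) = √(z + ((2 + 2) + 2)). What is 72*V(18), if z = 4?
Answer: 72 + 72*√10 ≈ 299.68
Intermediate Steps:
c(l) = √10 (c(l) = √(4 + ((2 + 2) + 2)) = √(4 + (4 + 2)) = √(4 + 6) = √10)
V(A) = 1 + √10 (V(A) = (√10 + 1)*1 = (1 + √10)*1 = 1 + √10)
72*V(18) = 72*(1 + √10) = 72 + 72*√10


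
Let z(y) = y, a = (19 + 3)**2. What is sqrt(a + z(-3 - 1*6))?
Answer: 5*sqrt(19) ≈ 21.794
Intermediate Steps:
a = 484 (a = 22**2 = 484)
sqrt(a + z(-3 - 1*6)) = sqrt(484 + (-3 - 1*6)) = sqrt(484 + (-3 - 6)) = sqrt(484 - 9) = sqrt(475) = 5*sqrt(19)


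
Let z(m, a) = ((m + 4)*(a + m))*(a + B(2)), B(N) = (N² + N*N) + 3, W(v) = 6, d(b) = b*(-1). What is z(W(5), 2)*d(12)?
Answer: -12480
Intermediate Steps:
d(b) = -b
B(N) = 3 + 2*N² (B(N) = (N² + N²) + 3 = 2*N² + 3 = 3 + 2*N²)
z(m, a) = (4 + m)*(11 + a)*(a + m) (z(m, a) = ((m + 4)*(a + m))*(a + (3 + 2*2²)) = ((4 + m)*(a + m))*(a + (3 + 2*4)) = ((4 + m)*(a + m))*(a + (3 + 8)) = ((4 + m)*(a + m))*(a + 11) = ((4 + m)*(a + m))*(11 + a) = (4 + m)*(11 + a)*(a + m))
z(W(5), 2)*d(12) = (4*2² + 11*6² + 44*2 + 44*6 + 2*6² + 6*2² + 15*2*6)*(-1*12) = (4*4 + 11*36 + 88 + 264 + 2*36 + 6*4 + 180)*(-12) = (16 + 396 + 88 + 264 + 72 + 24 + 180)*(-12) = 1040*(-12) = -12480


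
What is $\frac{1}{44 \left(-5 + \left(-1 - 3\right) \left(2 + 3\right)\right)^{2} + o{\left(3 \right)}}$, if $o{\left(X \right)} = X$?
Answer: $\frac{1}{27503} \approx 3.636 \cdot 10^{-5}$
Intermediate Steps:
$\frac{1}{44 \left(-5 + \left(-1 - 3\right) \left(2 + 3\right)\right)^{2} + o{\left(3 \right)}} = \frac{1}{44 \left(-5 + \left(-1 - 3\right) \left(2 + 3\right)\right)^{2} + 3} = \frac{1}{44 \left(-5 - 20\right)^{2} + 3} = \frac{1}{44 \left(-25\right)^{2} + 3} = \frac{1}{44 \cdot 625 + 3} = \frac{1}{27500 + 3} = \frac{1}{27503}$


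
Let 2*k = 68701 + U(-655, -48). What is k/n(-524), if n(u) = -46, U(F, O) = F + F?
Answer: -67391/92 ≈ -732.51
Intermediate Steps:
U(F, O) = 2*F
k = 67391/2 (k = (68701 + 2*(-655))/2 = (68701 - 1310)/2 = (1/2)*67391 = 67391/2 ≈ 33696.)
k/n(-524) = (67391/2)/(-46) = (67391/2)*(-1/46) = -67391/92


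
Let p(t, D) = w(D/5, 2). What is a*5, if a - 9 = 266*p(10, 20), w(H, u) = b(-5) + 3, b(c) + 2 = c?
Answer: -5275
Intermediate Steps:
b(c) = -2 + c
w(H, u) = -4 (w(H, u) = (-2 - 5) + 3 = -7 + 3 = -4)
p(t, D) = -4
a = -1055 (a = 9 + 266*(-4) = 9 - 1064 = -1055)
a*5 = -1055*5 = -5275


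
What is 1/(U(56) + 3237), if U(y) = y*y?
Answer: 1/6373 ≈ 0.00015691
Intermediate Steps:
U(y) = y²
1/(U(56) + 3237) = 1/(56² + 3237) = 1/(3136 + 3237) = 1/6373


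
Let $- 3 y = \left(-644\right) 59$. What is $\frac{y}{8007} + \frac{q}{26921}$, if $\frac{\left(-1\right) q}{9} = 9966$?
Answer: $- \frac{1131649258}{646669341} \approx -1.75$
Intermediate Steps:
$q = -89694$ ($q = \left(-9\right) 9966 = -89694$)
$y = \frac{37996}{3}$ ($y = - \frac{\left(-644\right) 59}{3} = \left(- \frac{1}{3}\right) \left(-37996\right) = \frac{37996}{3} \approx 12665.0$)
$\frac{y}{8007} + \frac{q}{26921} = \frac{37996}{3 \cdot 8007} - \frac{89694}{26921} = \frac{37996}{3} \cdot \frac{1}{8007} - \frac{89694}{26921} = \frac{37996}{24021} - \frac{89694}{26921} = - \frac{1131649258}{646669341}$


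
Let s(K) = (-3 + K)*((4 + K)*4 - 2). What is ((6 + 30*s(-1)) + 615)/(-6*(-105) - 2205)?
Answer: 193/525 ≈ 0.36762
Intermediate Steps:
s(K) = (-3 + K)*(14 + 4*K) (s(K) = (-3 + K)*((16 + 4*K) - 2) = (-3 + K)*(14 + 4*K))
((6 + 30*s(-1)) + 615)/(-6*(-105) - 2205) = ((6 + 30*(-42 + 2*(-1) + 4*(-1)²)) + 615)/(-6*(-105) - 2205) = ((6 + 30*(-42 - 2 + 4*1)) + 615)/(630 - 2205) = ((6 + 30*(-42 - 2 + 4)) + 615)/(-1575) = ((6 + 30*(-40)) + 615)*(-1/1575) = ((6 - 1200) + 615)*(-1/1575) = (-1194 + 615)*(-1/1575) = -579*(-1/1575) = 193/525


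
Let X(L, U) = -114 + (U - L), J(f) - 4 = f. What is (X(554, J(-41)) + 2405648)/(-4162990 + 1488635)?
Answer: -2404943/2674355 ≈ -0.89926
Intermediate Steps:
J(f) = 4 + f
X(L, U) = -114 + U - L
(X(554, J(-41)) + 2405648)/(-4162990 + 1488635) = ((-114 + (4 - 41) - 1*554) + 2405648)/(-4162990 + 1488635) = ((-114 - 37 - 554) + 2405648)/(-2674355) = (-705 + 2405648)*(-1/2674355) = 2404943*(-1/2674355) = -2404943/2674355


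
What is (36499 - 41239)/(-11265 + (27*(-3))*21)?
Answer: 790/2161 ≈ 0.36557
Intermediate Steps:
(36499 - 41239)/(-11265 + (27*(-3))*21) = -4740/(-11265 - 81*21) = -4740/(-11265 - 1701) = -4740/(-12966) = -4740*(-1/12966) = 790/2161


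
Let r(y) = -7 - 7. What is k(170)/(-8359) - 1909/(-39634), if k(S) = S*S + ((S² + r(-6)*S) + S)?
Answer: -2187296729/331300606 ≈ -6.6021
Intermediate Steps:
r(y) = -14
k(S) = -13*S + 2*S² (k(S) = S*S + ((S² - 14*S) + S) = S² + (S² - 13*S) = -13*S + 2*S²)
k(170)/(-8359) - 1909/(-39634) = (170*(-13 + 2*170))/(-8359) - 1909/(-39634) = (170*(-13 + 340))*(-1/8359) - 1909*(-1/39634) = (170*327)*(-1/8359) + 1909/39634 = 55590*(-1/8359) + 1909/39634 = -55590/8359 + 1909/39634 = -2187296729/331300606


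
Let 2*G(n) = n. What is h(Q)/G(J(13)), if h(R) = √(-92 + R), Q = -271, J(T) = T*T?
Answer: 22*I*√3/169 ≈ 0.22547*I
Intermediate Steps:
J(T) = T²
G(n) = n/2
h(Q)/G(J(13)) = √(-92 - 271)/(((½)*13²)) = √(-363)/(((½)*169)) = (11*I*√3)/(169/2) = (11*I*√3)*(2/169) = 22*I*√3/169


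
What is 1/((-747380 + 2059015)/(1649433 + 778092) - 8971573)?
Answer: -485505/4355743287038 ≈ -1.1146e-7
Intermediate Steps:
1/((-747380 + 2059015)/(1649433 + 778092) - 8971573) = 1/(1311635/2427525 - 8971573) = 1/(1311635*(1/2427525) - 8971573) = 1/(262327/485505 - 8971573) = 1/(-4355743287038/485505) = -485505/4355743287038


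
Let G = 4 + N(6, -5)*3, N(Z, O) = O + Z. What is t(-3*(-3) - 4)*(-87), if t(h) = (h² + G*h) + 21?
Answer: -7047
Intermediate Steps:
G = 7 (G = 4 + (-5 + 6)*3 = 4 + 1*3 = 4 + 3 = 7)
t(h) = 21 + h² + 7*h (t(h) = (h² + 7*h) + 21 = 21 + h² + 7*h)
t(-3*(-3) - 4)*(-87) = (21 + (-3*(-3) - 4)² + 7*(-3*(-3) - 4))*(-87) = (21 + (9 - 4)² + 7*(9 - 4))*(-87) = (21 + 5² + 7*5)*(-87) = (21 + 25 + 35)*(-87) = 81*(-87) = -7047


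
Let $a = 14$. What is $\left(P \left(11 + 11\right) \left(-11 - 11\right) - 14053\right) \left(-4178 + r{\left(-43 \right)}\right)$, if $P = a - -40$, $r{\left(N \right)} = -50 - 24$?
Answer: $170883628$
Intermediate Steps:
$r{\left(N \right)} = -74$
$P = 54$ ($P = 14 - -40 = 14 + 40 = 54$)
$\left(P \left(11 + 11\right) \left(-11 - 11\right) - 14053\right) \left(-4178 + r{\left(-43 \right)}\right) = \left(54 \left(11 + 11\right) \left(-11 - 11\right) - 14053\right) \left(-4178 - 74\right) = \left(54 \cdot 22 \left(-22\right) - 14053\right) \left(-4252\right) = \left(54 \left(-484\right) - 14053\right) \left(-4252\right) = \left(-26136 - 14053\right) \left(-4252\right) = \left(-40189\right) \left(-4252\right) = 170883628$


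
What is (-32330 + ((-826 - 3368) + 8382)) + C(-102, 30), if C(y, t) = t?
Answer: -28112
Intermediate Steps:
(-32330 + ((-826 - 3368) + 8382)) + C(-102, 30) = (-32330 + ((-826 - 3368) + 8382)) + 30 = (-32330 + (-4194 + 8382)) + 30 = (-32330 + 4188) + 30 = -28142 + 30 = -28112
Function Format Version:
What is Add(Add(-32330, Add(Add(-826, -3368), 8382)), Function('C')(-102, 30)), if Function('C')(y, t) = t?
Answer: -28112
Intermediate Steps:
Add(Add(-32330, Add(Add(-826, -3368), 8382)), Function('C')(-102, 30)) = Add(Add(-32330, Add(Add(-826, -3368), 8382)), 30) = Add(Add(-32330, Add(-4194, 8382)), 30) = Add(Add(-32330, 4188), 30) = Add(-28142, 30) = -28112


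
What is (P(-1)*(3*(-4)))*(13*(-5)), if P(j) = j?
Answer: -780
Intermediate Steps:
(P(-1)*(3*(-4)))*(13*(-5)) = (-3*(-4))*(13*(-5)) = -1*(-12)*(-65) = 12*(-65) = -780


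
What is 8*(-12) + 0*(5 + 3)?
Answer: -96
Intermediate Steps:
8*(-12) + 0*(5 + 3) = -96 + 0*8 = -96 + 0 = -96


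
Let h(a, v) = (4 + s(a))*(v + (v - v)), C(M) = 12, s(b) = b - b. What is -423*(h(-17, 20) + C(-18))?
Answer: -38916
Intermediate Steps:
s(b) = 0
h(a, v) = 4*v (h(a, v) = (4 + 0)*(v + (v - v)) = 4*(v + 0) = 4*v)
-423*(h(-17, 20) + C(-18)) = -423*(4*20 + 12) = -423*(80 + 12) = -423*92 = -38916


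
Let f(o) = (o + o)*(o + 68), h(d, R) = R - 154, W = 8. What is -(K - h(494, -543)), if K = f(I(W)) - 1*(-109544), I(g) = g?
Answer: -111457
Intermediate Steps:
h(d, R) = -154 + R
f(o) = 2*o*(68 + o) (f(o) = (2*o)*(68 + o) = 2*o*(68 + o))
K = 110760 (K = 2*8*(68 + 8) - 1*(-109544) = 2*8*76 + 109544 = 1216 + 109544 = 110760)
-(K - h(494, -543)) = -(110760 - (-154 - 543)) = -(110760 - 1*(-697)) = -(110760 + 697) = -1*111457 = -111457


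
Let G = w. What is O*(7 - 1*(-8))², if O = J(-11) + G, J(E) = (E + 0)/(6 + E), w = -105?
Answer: -23130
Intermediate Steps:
J(E) = E/(6 + E)
G = -105
O = -514/5 (O = -11/(6 - 11) - 105 = -11/(-5) - 105 = -11*(-⅕) - 105 = 11/5 - 105 = -514/5 ≈ -102.80)
O*(7 - 1*(-8))² = -514*(7 - 1*(-8))²/5 = -514*(7 + 8)²/5 = -514/5*15² = -514/5*225 = -23130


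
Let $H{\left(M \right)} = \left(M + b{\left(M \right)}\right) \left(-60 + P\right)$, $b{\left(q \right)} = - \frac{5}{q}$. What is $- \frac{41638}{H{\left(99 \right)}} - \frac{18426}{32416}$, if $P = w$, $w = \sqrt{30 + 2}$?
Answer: $\frac{57604783539}{8851626416} + \frac{2061081 \sqrt{2}}{4369016} \approx 7.175$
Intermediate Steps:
$w = 4 \sqrt{2}$ ($w = \sqrt{32} = 4 \sqrt{2} \approx 5.6569$)
$P = 4 \sqrt{2} \approx 5.6569$
$H{\left(M \right)} = \left(-60 + 4 \sqrt{2}\right) \left(M - \frac{5}{M}\right)$ ($H{\left(M \right)} = \left(M - \frac{5}{M}\right) \left(-60 + 4 \sqrt{2}\right) = \left(-60 + 4 \sqrt{2}\right) \left(M - \frac{5}{M}\right)$)
$- \frac{41638}{H{\left(99 \right)}} - \frac{18426}{32416} = - \frac{41638}{4 \cdot \frac{1}{99} \left(75 - 5 \sqrt{2} + 99^{2} \left(-15 + \sqrt{2}\right)\right)} - \frac{18426}{32416} = - \frac{41638}{4 \cdot \frac{1}{99} \left(75 - 5 \sqrt{2} + 9801 \left(-15 + \sqrt{2}\right)\right)} - \frac{9213}{16208} = - \frac{41638}{4 \cdot \frac{1}{99} \left(75 - 5 \sqrt{2} - \left(147015 - 9801 \sqrt{2}\right)\right)} - \frac{9213}{16208} = - \frac{41638}{4 \cdot \frac{1}{99} \left(-146940 + 9796 \sqrt{2}\right)} - \frac{9213}{16208} = - \frac{41638}{- \frac{195920}{33} + \frac{39184 \sqrt{2}}{99}} - \frac{9213}{16208} = - \frac{9213}{16208} - \frac{41638}{- \frac{195920}{33} + \frac{39184 \sqrt{2}}{99}}$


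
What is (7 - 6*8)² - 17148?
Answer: -15467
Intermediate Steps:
(7 - 6*8)² - 17148 = (7 - 48)² - 17148 = (-41)² - 17148 = 1681 - 17148 = -15467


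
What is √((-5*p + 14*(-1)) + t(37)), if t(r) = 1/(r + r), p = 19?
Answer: I*√596810/74 ≈ 10.44*I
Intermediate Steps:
t(r) = 1/(2*r)
√((-5*p + 14*(-1)) + t(37)) = √((-5*19 + 14*(-1)) + (½)/37) = √((-95 - 14) + (½)*(1/37)) = √(-109 + 1/74) = √(-8065/74) = I*√596810/74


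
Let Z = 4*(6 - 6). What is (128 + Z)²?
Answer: 16384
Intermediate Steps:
Z = 0 (Z = 4*0 = 0)
(128 + Z)² = (128 + 0)² = 128² = 16384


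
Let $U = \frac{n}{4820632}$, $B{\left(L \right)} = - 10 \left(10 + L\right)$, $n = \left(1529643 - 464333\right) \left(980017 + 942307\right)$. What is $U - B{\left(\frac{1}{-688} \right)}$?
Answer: $\frac{88079177863625}{207287176} \approx 4.2491 \cdot 10^{5}$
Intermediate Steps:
$n = 2047870980440$ ($n = 1065310 \cdot 1922324 = 2047870980440$)
$B{\left(L \right)} = -100 - 10 L$
$U = \frac{255983872555}{602579}$ ($U = \frac{2047870980440}{4820632} = 2047870980440 \cdot \frac{1}{4820632} = \frac{255983872555}{602579} \approx 4.2481 \cdot 10^{5}$)
$U - B{\left(\frac{1}{-688} \right)} = \frac{255983872555}{602579} - \left(-100 - \frac{10}{-688}\right) = \frac{255983872555}{602579} - \left(-100 - - \frac{5}{344}\right) = \frac{255983872555}{602579} - \left(-100 + \frac{5}{344}\right) = \frac{255983872555}{602579} - - \frac{34395}{344} = \frac{255983872555}{602579} + \frac{34395}{344} = \frac{88079177863625}{207287176}$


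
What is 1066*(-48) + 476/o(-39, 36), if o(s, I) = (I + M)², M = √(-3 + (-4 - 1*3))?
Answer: 2*(-921024*√10 + 16450393*I)/(-643*I + 36*√10) ≈ -51168.0 - 0.063541*I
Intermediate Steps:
M = I*√10 (M = √(-3 + (-4 - 3)) = √(-3 - 7) = √(-10) = I*√10 ≈ 3.1623*I)
o(s, I) = (I + I*√10)²
1066*(-48) + 476/o(-39, 36) = 1066*(-48) + 476/((36 + I*√10)²) = -51168 + 476/(36 + I*√10)²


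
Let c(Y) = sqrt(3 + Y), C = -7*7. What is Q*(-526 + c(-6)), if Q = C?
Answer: 25774 - 49*I*sqrt(3) ≈ 25774.0 - 84.87*I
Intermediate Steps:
C = -49
Q = -49
Q*(-526 + c(-6)) = -49*(-526 + sqrt(3 - 6)) = -49*(-526 + sqrt(-3)) = -49*(-526 + I*sqrt(3)) = 25774 - 49*I*sqrt(3)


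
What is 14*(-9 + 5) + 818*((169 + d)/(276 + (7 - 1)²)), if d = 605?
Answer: 51305/26 ≈ 1973.3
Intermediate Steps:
14*(-9 + 5) + 818*((169 + d)/(276 + (7 - 1)²)) = 14*(-9 + 5) + 818*((169 + 605)/(276 + (7 - 1)²)) = 14*(-4) + 818*(774/(276 + 6²)) = -56 + 818*(774/(276 + 36)) = -56 + 818*(774/312) = -56 + 818*(774*(1/312)) = -56 + 818*(129/52) = -56 + 52761/26 = 51305/26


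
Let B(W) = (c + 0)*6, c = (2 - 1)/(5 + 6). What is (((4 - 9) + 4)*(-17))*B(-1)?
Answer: 102/11 ≈ 9.2727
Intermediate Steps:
c = 1/11 ≈ 0.090909
B(W) = 6/11 (B(W) = (1/11 + 0)*6 = (1/11)*6 = 6/11)
(((4 - 9) + 4)*(-17))*B(-1) = (((4 - 9) + 4)*(-17))*(6/11) = ((-5 + 4)*(-17))*(6/11) = -1*(-17)*(6/11) = 17*(6/11) = 102/11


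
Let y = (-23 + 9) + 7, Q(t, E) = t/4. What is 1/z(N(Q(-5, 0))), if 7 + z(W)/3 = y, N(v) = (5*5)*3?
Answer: -1/42 ≈ -0.023810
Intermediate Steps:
Q(t, E) = t/4 (Q(t, E) = t*(¼) = t/4)
N(v) = 75 (N(v) = 25*3 = 75)
y = -7 (y = -14 + 7 = -7)
z(W) = -42 (z(W) = -21 + 3*(-7) = -21 - 21 = -42)
1/z(N(Q(-5, 0))) = 1/(-42) = -1/42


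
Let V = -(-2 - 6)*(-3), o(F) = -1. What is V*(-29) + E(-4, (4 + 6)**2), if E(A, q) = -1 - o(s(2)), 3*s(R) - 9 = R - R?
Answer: 696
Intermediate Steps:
s(R) = 3 (s(R) = 3 + (R - R)/3 = 3 + (1/3)*0 = 3 + 0 = 3)
E(A, q) = 0 (E(A, q) = -1 - 1*(-1) = -1 + 1 = 0)
V = -24 (V = -(-8)*(-3) = -1*24 = -24)
V*(-29) + E(-4, (4 + 6)**2) = -24*(-29) + 0 = 696 + 0 = 696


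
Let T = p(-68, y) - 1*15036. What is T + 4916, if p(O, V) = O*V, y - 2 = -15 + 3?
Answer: -9440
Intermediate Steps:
y = -10 (y = 2 + (-15 + 3) = 2 - 12 = -10)
T = -14356 (T = -68*(-10) - 1*15036 = 680 - 15036 = -14356)
T + 4916 = -14356 + 4916 = -9440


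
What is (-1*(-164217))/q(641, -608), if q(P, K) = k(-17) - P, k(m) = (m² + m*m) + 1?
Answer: -164217/62 ≈ -2648.7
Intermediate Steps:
k(m) = 1 + 2*m² (k(m) = (m² + m²) + 1 = 2*m² + 1 = 1 + 2*m²)
q(P, K) = 579 - P (q(P, K) = (1 + 2*(-17)²) - P = (1 + 2*289) - P = (1 + 578) - P = 579 - P)
(-1*(-164217))/q(641, -608) = (-1*(-164217))/(579 - 1*641) = 164217/(579 - 641) = 164217/(-62) = 164217*(-1/62) = -164217/62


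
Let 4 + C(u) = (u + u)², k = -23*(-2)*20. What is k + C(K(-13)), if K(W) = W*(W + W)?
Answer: 457892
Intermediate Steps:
K(W) = 2*W² (K(W) = W*(2*W) = 2*W²)
k = 920 (k = 46*20 = 920)
C(u) = -4 + 4*u² (C(u) = -4 + (u + u)² = -4 + (2*u)² = -4 + 4*u²)
k + C(K(-13)) = 920 + (-4 + 4*(2*(-13)²)²) = 920 + (-4 + 4*(2*169)²) = 920 + (-4 + 4*338²) = 920 + (-4 + 4*114244) = 920 + (-4 + 456976) = 920 + 456972 = 457892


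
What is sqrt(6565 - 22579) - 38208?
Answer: -38208 + I*sqrt(16014) ≈ -38208.0 + 126.55*I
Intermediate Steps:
sqrt(6565 - 22579) - 38208 = sqrt(-16014) - 38208 = I*sqrt(16014) - 38208 = -38208 + I*sqrt(16014)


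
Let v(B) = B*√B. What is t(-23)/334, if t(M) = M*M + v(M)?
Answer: 529/334 - 23*I*√23/334 ≈ 1.5838 - 0.33025*I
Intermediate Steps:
v(B) = B^(3/2)
t(M) = M² + M^(3/2) (t(M) = M*M + M^(3/2) = M² + M^(3/2))
t(-23)/334 = ((-23)² + (-23)^(3/2))/334 = (529 - 23*I*√23)*(1/334) = 529/334 - 23*I*√23/334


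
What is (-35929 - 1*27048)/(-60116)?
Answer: 62977/60116 ≈ 1.0476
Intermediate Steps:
(-35929 - 1*27048)/(-60116) = (-35929 - 27048)*(-1/60116) = -62977*(-1/60116) = 62977/60116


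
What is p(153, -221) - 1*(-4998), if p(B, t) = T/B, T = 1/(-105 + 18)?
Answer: 66528377/13311 ≈ 4998.0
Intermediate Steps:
T = -1/87 (T = 1/(-87) = -1/87 ≈ -0.011494)
p(B, t) = -1/(87*B)
p(153, -221) - 1*(-4998) = -1/87/153 - 1*(-4998) = -1/87*1/153 + 4998 = -1/13311 + 4998 = 66528377/13311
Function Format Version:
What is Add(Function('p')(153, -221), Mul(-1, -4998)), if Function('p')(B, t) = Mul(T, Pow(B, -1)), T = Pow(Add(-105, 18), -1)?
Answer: Rational(66528377, 13311) ≈ 4998.0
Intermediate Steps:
T = Rational(-1, 87) (T = Pow(-87, -1) = Rational(-1, 87) ≈ -0.011494)
Function('p')(B, t) = Mul(Rational(-1, 87), Pow(B, -1))
Add(Function('p')(153, -221), Mul(-1, -4998)) = Add(Mul(Rational(-1, 87), Pow(153, -1)), Mul(-1, -4998)) = Add(Mul(Rational(-1, 87), Rational(1, 153)), 4998) = Add(Rational(-1, 13311), 4998) = Rational(66528377, 13311)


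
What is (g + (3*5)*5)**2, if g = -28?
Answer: 2209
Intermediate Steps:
(g + (3*5)*5)**2 = (-28 + (3*5)*5)**2 = (-28 + 15*5)**2 = (-28 + 75)**2 = 47**2 = 2209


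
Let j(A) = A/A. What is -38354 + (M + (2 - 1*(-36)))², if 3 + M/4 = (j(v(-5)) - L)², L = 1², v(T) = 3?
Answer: -37678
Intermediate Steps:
L = 1
j(A) = 1
M = -12 (M = -12 + 4*(1 - 1*1)² = -12 + 4*(1 - 1)² = -12 + 4*0² = -12 + 4*0 = -12 + 0 = -12)
-38354 + (M + (2 - 1*(-36)))² = -38354 + (-12 + (2 - 1*(-36)))² = -38354 + (-12 + (2 + 36))² = -38354 + (-12 + 38)² = -38354 + 26² = -38354 + 676 = -37678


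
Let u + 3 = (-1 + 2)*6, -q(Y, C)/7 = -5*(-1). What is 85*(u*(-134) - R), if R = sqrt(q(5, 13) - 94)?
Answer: -34170 - 85*I*sqrt(129) ≈ -34170.0 - 965.41*I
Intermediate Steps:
q(Y, C) = -35 (q(Y, C) = -(-35)*(-1) = -7*5 = -35)
R = I*sqrt(129) (R = sqrt(-35 - 94) = sqrt(-129) = I*sqrt(129) ≈ 11.358*I)
u = 3 (u = -3 + (-1 + 2)*6 = -3 + 1*6 = -3 + 6 = 3)
85*(u*(-134) - R) = 85*(3*(-134) - I*sqrt(129)) = 85*(-402 - I*sqrt(129)) = -34170 - 85*I*sqrt(129)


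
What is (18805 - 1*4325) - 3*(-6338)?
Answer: 33494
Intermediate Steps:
(18805 - 1*4325) - 3*(-6338) = (18805 - 4325) - 1*(-19014) = 14480 + 19014 = 33494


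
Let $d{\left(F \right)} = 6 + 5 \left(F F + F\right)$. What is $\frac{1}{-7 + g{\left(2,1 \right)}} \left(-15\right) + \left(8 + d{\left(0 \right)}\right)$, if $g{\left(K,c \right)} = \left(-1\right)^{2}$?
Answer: $\frac{33}{2} \approx 16.5$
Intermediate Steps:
$g{\left(K,c \right)} = 1$
$d{\left(F \right)} = 6 + 5 F + 5 F^{2}$ ($d{\left(F \right)} = 6 + 5 \left(F^{2} + F\right) = 6 + 5 \left(F + F^{2}\right) = 6 + \left(5 F + 5 F^{2}\right) = 6 + 5 F + 5 F^{2}$)
$\frac{1}{-7 + g{\left(2,1 \right)}} \left(-15\right) + \left(8 + d{\left(0 \right)}\right) = \frac{1}{-7 + 1} \left(-15\right) + \left(8 + \left(6 + 5 \cdot 0 + 5 \cdot 0^{2}\right)\right) = \frac{1}{-6} \left(-15\right) + \left(8 + \left(6 + 0 + 5 \cdot 0\right)\right) = \left(- \frac{1}{6}\right) \left(-15\right) + \left(8 + \left(6 + 0 + 0\right)\right) = \frac{5}{2} + \left(8 + 6\right) = \frac{5}{2} + 14 = \frac{33}{2}$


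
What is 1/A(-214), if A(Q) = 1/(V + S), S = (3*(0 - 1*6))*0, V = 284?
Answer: 284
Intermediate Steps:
S = 0 (S = (3*(0 - 6))*0 = (3*(-6))*0 = -18*0 = 0)
A(Q) = 1/284 (A(Q) = 1/(284 + 0) = 1/284)
1/A(-214) = 1/(1/284) = 284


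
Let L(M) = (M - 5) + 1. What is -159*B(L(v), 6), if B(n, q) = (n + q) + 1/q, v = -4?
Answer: 583/2 ≈ 291.50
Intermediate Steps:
L(M) = -4 + M (L(M) = (-5 + M) + 1 = -4 + M)
B(n, q) = n + q + 1/q
-159*B(L(v), 6) = -159*((-4 - 4) + 6 + 1/6) = -159*(-8 + 6 + ⅙) = -159*(-11/6) = 583/2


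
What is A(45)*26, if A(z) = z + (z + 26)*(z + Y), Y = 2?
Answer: 87932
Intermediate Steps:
A(z) = z + (2 + z)*(26 + z) (A(z) = z + (z + 26)*(z + 2) = z + (26 + z)*(2 + z) = z + (2 + z)*(26 + z))
A(45)*26 = (52 + 45² + 29*45)*26 = (52 + 2025 + 1305)*26 = 3382*26 = 87932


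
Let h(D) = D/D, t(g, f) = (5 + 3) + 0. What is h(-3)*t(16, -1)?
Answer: 8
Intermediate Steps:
t(g, f) = 8 (t(g, f) = 8 + 0 = 8)
h(D) = 1
h(-3)*t(16, -1) = 1*8 = 8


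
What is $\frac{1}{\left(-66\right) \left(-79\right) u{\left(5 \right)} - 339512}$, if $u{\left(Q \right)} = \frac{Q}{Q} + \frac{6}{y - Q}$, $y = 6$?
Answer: $- \frac{1}{303014} \approx -3.3002 \cdot 10^{-6}$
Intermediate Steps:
$u{\left(Q \right)} = 1 + \frac{6}{6 - Q}$ ($u{\left(Q \right)} = \frac{Q}{Q} + \frac{6}{6 - Q} = 1 + \frac{6}{6 - Q}$)
$\frac{1}{\left(-66\right) \left(-79\right) u{\left(5 \right)} - 339512} = \frac{1}{\left(-66\right) \left(-79\right) \frac{-12 + 5}{-6 + 5} - 339512} = \frac{1}{5214 \frac{1}{-1} \left(-7\right) - 339512} = \frac{1}{5214 \left(\left(-1\right) \left(-7\right)\right) - 339512} = \frac{1}{5214 \cdot 7 - 339512} = \frac{1}{36498 - 339512} = \frac{1}{-303014} = - \frac{1}{303014}$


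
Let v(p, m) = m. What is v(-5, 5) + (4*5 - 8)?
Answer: 17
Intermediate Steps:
v(-5, 5) + (4*5 - 8) = 5 + (4*5 - 8) = 5 + (20 - 8) = 5 + 12 = 17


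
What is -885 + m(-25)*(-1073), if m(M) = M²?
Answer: -671510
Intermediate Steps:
-885 + m(-25)*(-1073) = -885 + (-25)²*(-1073) = -885 + 625*(-1073) = -885 - 670625 = -671510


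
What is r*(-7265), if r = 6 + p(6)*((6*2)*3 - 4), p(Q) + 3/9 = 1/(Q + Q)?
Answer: 14530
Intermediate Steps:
p(Q) = -1/3 + 1/(2*Q) (p(Q) = -1/3 + 1/(Q + Q) = -1/3 + 1/(2*Q))
r = -2 (r = 6 + ((1/6)*(3 - 2*6)/6)*((6*2)*3 - 4) = 6 + ((1/6)*(1/6)*(3 - 12))*(12*3 - 4) = 6 + ((1/6)*(1/6)*(-9))*(36 - 4) = 6 - 1/4*32 = 6 - 8 = -2)
r*(-7265) = -2*(-7265) = 14530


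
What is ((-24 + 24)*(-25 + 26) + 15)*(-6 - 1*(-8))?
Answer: 30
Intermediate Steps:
((-24 + 24)*(-25 + 26) + 15)*(-6 - 1*(-8)) = (0*1 + 15)*(-6 + 8) = (0 + 15)*2 = 15*2 = 30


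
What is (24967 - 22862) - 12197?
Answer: -10092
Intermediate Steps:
(24967 - 22862) - 12197 = 2105 - 12197 = -10092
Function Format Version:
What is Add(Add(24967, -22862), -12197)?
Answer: -10092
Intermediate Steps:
Add(Add(24967, -22862), -12197) = Add(2105, -12197) = -10092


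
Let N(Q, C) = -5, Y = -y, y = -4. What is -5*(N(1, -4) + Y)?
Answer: 5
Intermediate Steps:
Y = 4 (Y = -1*(-4) = 4)
-5*(N(1, -4) + Y) = -5*(-5 + 4) = -5*(-1) = 5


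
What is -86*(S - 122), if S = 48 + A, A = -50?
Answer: 10664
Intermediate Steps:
S = -2 (S = 48 - 50 = -2)
-86*(S - 122) = -86*(-2 - 122) = -86*(-124) = 10664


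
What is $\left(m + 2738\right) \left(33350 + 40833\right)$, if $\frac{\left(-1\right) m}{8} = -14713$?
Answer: $8934748886$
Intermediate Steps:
$m = 117704$ ($m = \left(-8\right) \left(-14713\right) = 117704$)
$\left(m + 2738\right) \left(33350 + 40833\right) = \left(117704 + 2738\right) \left(33350 + 40833\right) = 120442 \cdot 74183 = 8934748886$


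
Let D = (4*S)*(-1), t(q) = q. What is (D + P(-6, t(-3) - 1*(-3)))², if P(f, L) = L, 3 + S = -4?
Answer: 784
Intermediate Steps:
S = -7 (S = -3 - 4 = -7)
D = 28 (D = (4*(-7))*(-1) = -28*(-1) = 28)
(D + P(-6, t(-3) - 1*(-3)))² = (28 + (-3 - 1*(-3)))² = (28 + (-3 + 3))² = (28 + 0)² = 28² = 784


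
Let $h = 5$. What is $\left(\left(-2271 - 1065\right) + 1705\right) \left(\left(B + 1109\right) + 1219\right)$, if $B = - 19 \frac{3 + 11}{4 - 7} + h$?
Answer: $- \frac{11849215}{3} \approx -3.9497 \cdot 10^{6}$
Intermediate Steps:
$B = \frac{281}{3}$ ($B = - 19 \frac{3 + 11}{4 - 7} + 5 = - 19 \frac{14}{-3} + 5 = - 19 \cdot 14 \left(- \frac{1}{3}\right) + 5 = \left(-19\right) \left(- \frac{14}{3}\right) + 5 = \frac{266}{3} + 5 = \frac{281}{3} \approx 93.667$)
$\left(\left(-2271 - 1065\right) + 1705\right) \left(\left(B + 1109\right) + 1219\right) = \left(\left(-2271 - 1065\right) + 1705\right) \left(\left(\frac{281}{3} + 1109\right) + 1219\right) = \left(\left(-2271 - 1065\right) + 1705\right) \left(\frac{3608}{3} + 1219\right) = \left(-3336 + 1705\right) \frac{7265}{3} = \left(-1631\right) \frac{7265}{3} = - \frac{11849215}{3}$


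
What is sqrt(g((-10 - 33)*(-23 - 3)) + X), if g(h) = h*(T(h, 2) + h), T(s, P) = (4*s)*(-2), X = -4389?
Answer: I*sqrt(8753857) ≈ 2958.7*I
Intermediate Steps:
T(s, P) = -8*s
g(h) = -7*h**2 (g(h) = h*(-8*h + h) = h*(-7*h) = -7*h**2)
sqrt(g((-10 - 33)*(-23 - 3)) + X) = sqrt(-7*(-23 - 3)**2*(-10 - 33)**2 - 4389) = sqrt(-7*(-43*(-26))**2 - 4389) = sqrt(-7*1118**2 - 4389) = sqrt(-7*1249924 - 4389) = sqrt(-8749468 - 4389) = sqrt(-8753857) = I*sqrt(8753857)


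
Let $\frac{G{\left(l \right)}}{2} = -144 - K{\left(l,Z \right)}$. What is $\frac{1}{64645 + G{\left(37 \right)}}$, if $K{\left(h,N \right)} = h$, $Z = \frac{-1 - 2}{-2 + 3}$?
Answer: $\frac{1}{64283} \approx 1.5556 \cdot 10^{-5}$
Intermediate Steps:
$Z = -3$ ($Z = - \frac{3}{1} = \left(-3\right) 1 = -3$)
$G{\left(l \right)} = -288 - 2 l$ ($G{\left(l \right)} = 2 \left(-144 - l\right) = -288 - 2 l$)
$\frac{1}{64645 + G{\left(37 \right)}} = \frac{1}{64645 - 362} = \frac{1}{64283}$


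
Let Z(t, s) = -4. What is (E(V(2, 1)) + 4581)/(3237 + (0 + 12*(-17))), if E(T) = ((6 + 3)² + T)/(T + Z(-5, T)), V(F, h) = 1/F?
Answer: 31904/21231 ≈ 1.5027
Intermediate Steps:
E(T) = (81 + T)/(-4 + T) (E(T) = ((6 + 3)² + T)/(T - 4) = (9² + T)/(-4 + T) = (81 + T)/(-4 + T))
(E(V(2, 1)) + 4581)/(3237 + (0 + 12*(-17))) = ((81 + 1/2)/(-4 + 1/2) + 4581)/(3237 + (0 + 12*(-17))) = ((81 + ½)/(-4 + ½) + 4581)/(3237 + (0 - 204)) = ((163/2)/(-7/2) + 4581)/(3237 - 204) = (-2/7*163/2 + 4581)/3033 = (-163/7 + 4581)*(1/3033) = (31904/7)*(1/3033) = 31904/21231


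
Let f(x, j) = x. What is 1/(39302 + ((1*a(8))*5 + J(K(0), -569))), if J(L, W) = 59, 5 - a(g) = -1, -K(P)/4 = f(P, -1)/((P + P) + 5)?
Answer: 1/39391 ≈ 2.5387e-5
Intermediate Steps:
K(P) = -4*P/(5 + 2*P) (K(P) = -4*P/((P + P) + 5) = -4*P/(2*P + 5) = -4*P/(5 + 2*P))
a(g) = 6 (a(g) = 5 - 1*(-1) = 5 + 1 = 6)
1/(39302 + ((1*a(8))*5 + J(K(0), -569))) = 1/(39302 + ((1*6)*5 + 59)) = 1/(39302 + (6*5 + 59)) = 1/(39302 + (30 + 59)) = 1/(39302 + 89) = 1/39391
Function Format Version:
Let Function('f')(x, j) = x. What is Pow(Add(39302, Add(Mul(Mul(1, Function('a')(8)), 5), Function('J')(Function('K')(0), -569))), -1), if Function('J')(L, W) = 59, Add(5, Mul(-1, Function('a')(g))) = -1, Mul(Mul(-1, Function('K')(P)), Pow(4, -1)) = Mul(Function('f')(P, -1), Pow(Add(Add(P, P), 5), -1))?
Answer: Rational(1, 39391) ≈ 2.5387e-5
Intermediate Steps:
Function('K')(P) = Mul(-4, P, Pow(Add(5, Mul(2, P)), -1)) (Function('K')(P) = Mul(-4, Mul(P, Pow(Add(Add(P, P), 5), -1))) = Mul(-4, Mul(P, Pow(Add(Mul(2, P), 5), -1))) = Mul(-4, Mul(P, Pow(Add(5, Mul(2, P)), -1))) = Mul(-4, P, Pow(Add(5, Mul(2, P)), -1)))
Function('a')(g) = 6 (Function('a')(g) = Add(5, Mul(-1, -1)) = Add(5, 1) = 6)
Pow(Add(39302, Add(Mul(Mul(1, Function('a')(8)), 5), Function('J')(Function('K')(0), -569))), -1) = Pow(Add(39302, Add(Mul(Mul(1, 6), 5), 59)), -1) = Pow(Add(39302, Add(Mul(6, 5), 59)), -1) = Pow(Add(39302, Add(30, 59)), -1) = Pow(Add(39302, 89), -1) = Pow(39391, -1) = Rational(1, 39391)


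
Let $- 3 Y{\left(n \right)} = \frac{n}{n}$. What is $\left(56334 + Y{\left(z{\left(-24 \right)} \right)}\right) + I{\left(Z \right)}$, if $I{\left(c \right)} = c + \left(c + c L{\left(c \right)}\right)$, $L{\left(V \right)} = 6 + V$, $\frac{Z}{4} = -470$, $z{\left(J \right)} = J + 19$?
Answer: $\frac{10727081}{3} \approx 3.5757 \cdot 10^{6}$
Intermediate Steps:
$z{\left(J \right)} = 19 + J$
$Z = -1880$ ($Z = 4 \left(-470\right) = -1880$)
$Y{\left(n \right)} = - \frac{1}{3}$ ($Y{\left(n \right)} = - \frac{n \frac{1}{n}}{3} = \left(- \frac{1}{3}\right) 1 = - \frac{1}{3}$)
$I{\left(c \right)} = 2 c + c \left(6 + c\right)$ ($I{\left(c \right)} = c + \left(c + c \left(6 + c\right)\right) = 2 c + c \left(6 + c\right)$)
$\left(56334 + Y{\left(z{\left(-24 \right)} \right)}\right) + I{\left(Z \right)} = \left(56334 - \frac{1}{3}\right) - 1880 \left(8 - 1880\right) = \frac{169001}{3} - -3519360 = \frac{169001}{3} + 3519360 = \frac{10727081}{3}$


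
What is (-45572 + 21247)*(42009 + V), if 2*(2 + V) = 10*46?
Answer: -1027415025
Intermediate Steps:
V = 228 (V = -2 + (10*46)/2 = -2 + (½)*460 = -2 + 230 = 228)
(-45572 + 21247)*(42009 + V) = (-45572 + 21247)*(42009 + 228) = -24325*42237 = -1027415025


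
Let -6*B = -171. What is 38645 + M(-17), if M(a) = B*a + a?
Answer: 76287/2 ≈ 38144.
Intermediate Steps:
B = 57/2 (B = -⅙*(-171) = 57/2 ≈ 28.500)
M(a) = 59*a/2 (M(a) = 57*a/2 + a = 59*a/2)
38645 + M(-17) = 38645 + (59/2)*(-17) = 38645 - 1003/2 = 76287/2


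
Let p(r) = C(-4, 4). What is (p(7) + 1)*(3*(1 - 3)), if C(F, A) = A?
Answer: -30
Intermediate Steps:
p(r) = 4
(p(7) + 1)*(3*(1 - 3)) = (4 + 1)*(3*(1 - 3)) = 5*(3*(-2)) = 5*(-6) = -30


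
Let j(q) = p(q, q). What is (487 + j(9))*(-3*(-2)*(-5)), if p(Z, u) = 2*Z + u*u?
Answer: -17580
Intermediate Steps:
p(Z, u) = u**2 + 2*Z (p(Z, u) = 2*Z + u**2 = u**2 + 2*Z)
j(q) = q**2 + 2*q
(487 + j(9))*(-3*(-2)*(-5)) = (487 + 9*(2 + 9))*(-3*(-2)*(-5)) = (487 + 9*11)*(6*(-5)) = (487 + 99)*(-30) = 586*(-30) = -17580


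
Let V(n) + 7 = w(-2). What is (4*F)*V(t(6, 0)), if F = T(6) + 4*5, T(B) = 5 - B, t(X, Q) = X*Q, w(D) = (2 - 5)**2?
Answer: 152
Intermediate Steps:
w(D) = 9 (w(D) = (-3)**2 = 9)
t(X, Q) = Q*X
V(n) = 2 (V(n) = -7 + 9 = 2)
F = 19 (F = (5 - 1*6) + 4*5 = (5 - 6) + 20 = -1 + 20 = 19)
(4*F)*V(t(6, 0)) = (4*19)*2 = 76*2 = 152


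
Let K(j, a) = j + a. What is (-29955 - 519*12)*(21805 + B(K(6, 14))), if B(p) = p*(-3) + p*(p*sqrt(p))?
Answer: -786799335 - 28946400*sqrt(5) ≈ -8.5153e+8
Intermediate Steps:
K(j, a) = a + j
B(p) = p**(5/2) - 3*p (B(p) = -3*p + p*p**(3/2) = -3*p + p**(5/2) = p**(5/2) - 3*p)
(-29955 - 519*12)*(21805 + B(K(6, 14))) = (-29955 - 519*12)*(21805 + ((14 + 6)**(5/2) - 3*(14 + 6))) = (-29955 - 6228)*(21805 + (20**(5/2) - 3*20)) = -36183*(21805 + (800*sqrt(5) - 60)) = -36183*(21805 + (-60 + 800*sqrt(5))) = -36183*(21745 + 800*sqrt(5)) = -786799335 - 28946400*sqrt(5)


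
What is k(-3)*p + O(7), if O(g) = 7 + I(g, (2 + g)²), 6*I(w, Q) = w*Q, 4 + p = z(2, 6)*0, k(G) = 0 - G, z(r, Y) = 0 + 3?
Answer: 179/2 ≈ 89.500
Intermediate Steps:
z(r, Y) = 3
k(G) = -G
p = -4 (p = -4 + 3*0 = -4 + 0 = -4)
I(w, Q) = Q*w/6 (I(w, Q) = (w*Q)/6 = (Q*w)/6 = Q*w/6)
O(g) = 7 + g*(2 + g)²/6 (O(g) = 7 + (2 + g)²*g/6 = 7 + g*(2 + g)²/6)
k(-3)*p + O(7) = -1*(-3)*(-4) + (7 + (⅙)*7*(2 + 7)²) = 3*(-4) + (7 + (⅙)*7*9²) = -12 + (7 + (⅙)*7*81) = -12 + (7 + 189/2) = -12 + 203/2 = 179/2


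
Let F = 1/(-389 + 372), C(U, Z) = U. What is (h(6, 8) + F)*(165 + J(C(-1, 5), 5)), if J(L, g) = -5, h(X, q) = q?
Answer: 21600/17 ≈ 1270.6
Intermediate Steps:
F = -1/17 (F = 1/(-17) = -1/17 ≈ -0.058824)
(h(6, 8) + F)*(165 + J(C(-1, 5), 5)) = (8 - 1/17)*(165 - 5) = (135/17)*160 = 21600/17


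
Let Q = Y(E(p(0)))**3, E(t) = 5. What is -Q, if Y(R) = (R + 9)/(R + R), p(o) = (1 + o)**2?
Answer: -343/125 ≈ -2.7440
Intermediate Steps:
Y(R) = (9 + R)/(2*R) (Y(R) = (9 + R)/((2*R)) = (9 + R)*(1/(2*R)) = (9 + R)/(2*R))
Q = 343/125 (Q = ((1/2)*(9 + 5)/5)**3 = ((1/2)*(1/5)*14)**3 = (7/5)**3 = 343/125 ≈ 2.7440)
-Q = -1*343/125 = -343/125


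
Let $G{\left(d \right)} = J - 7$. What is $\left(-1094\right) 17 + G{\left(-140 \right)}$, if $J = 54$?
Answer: $-18551$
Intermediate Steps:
$G{\left(d \right)} = 47$ ($G{\left(d \right)} = 54 - 7 = 47$)
$\left(-1094\right) 17 + G{\left(-140 \right)} = \left(-1094\right) 17 + 47 = -18598 + 47 = -18551$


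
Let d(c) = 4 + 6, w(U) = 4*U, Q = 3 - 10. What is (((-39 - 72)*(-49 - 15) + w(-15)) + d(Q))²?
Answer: 49758916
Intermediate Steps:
Q = -7
d(c) = 10
(((-39 - 72)*(-49 - 15) + w(-15)) + d(Q))² = (((-39 - 72)*(-49 - 15) + 4*(-15)) + 10)² = ((-111*(-64) - 60) + 10)² = ((7104 - 60) + 10)² = (7044 + 10)² = 7054² = 49758916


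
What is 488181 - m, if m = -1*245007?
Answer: 733188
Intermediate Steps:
m = -245007
488181 - m = 488181 - 1*(-245007) = 488181 + 245007 = 733188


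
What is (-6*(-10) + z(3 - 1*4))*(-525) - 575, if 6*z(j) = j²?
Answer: -64325/2 ≈ -32163.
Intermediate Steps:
z(j) = j²/6
(-6*(-10) + z(3 - 1*4))*(-525) - 575 = (-6*(-10) + (3 - 1*4)²/6)*(-525) - 575 = (60 + (3 - 4)²/6)*(-525) - 575 = (60 + (⅙)*(-1)²)*(-525) - 575 = (60 + (⅙)*1)*(-525) - 575 = (60 + ⅙)*(-525) - 575 = (361/6)*(-525) - 575 = -63175/2 - 575 = -64325/2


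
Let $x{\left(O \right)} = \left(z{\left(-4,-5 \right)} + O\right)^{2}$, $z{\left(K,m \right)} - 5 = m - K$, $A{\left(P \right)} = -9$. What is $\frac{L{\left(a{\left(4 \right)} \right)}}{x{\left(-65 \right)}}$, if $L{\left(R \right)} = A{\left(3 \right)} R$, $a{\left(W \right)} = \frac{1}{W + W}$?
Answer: $- \frac{9}{29768} \approx -0.00030234$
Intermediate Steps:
$a{\left(W \right)} = \frac{1}{2 W}$
$z{\left(K,m \right)} = 5 + m - K$ ($z{\left(K,m \right)} = 5 - \left(K - m\right) = 5 + m - K$)
$L{\left(R \right)} = - 9 R$
$x{\left(O \right)} = \left(4 + O\right)^{2}$ ($x{\left(O \right)} = \left(\left(5 - 5 - -4\right) + O\right)^{2} = \left(\left(5 - 5 + 4\right) + O\right)^{2} = \left(4 + O\right)^{2}$)
$\frac{L{\left(a{\left(4 \right)} \right)}}{x{\left(-65 \right)}} = \frac{\left(-9\right) \frac{1}{2 \cdot 4}}{\left(4 - 65\right)^{2}} = \frac{\left(-9\right) \frac{1}{2} \cdot \frac{1}{4}}{\left(-61\right)^{2}} = \frac{\left(-9\right) \frac{1}{8}}{3721} = \left(- \frac{9}{8}\right) \frac{1}{3721} = - \frac{9}{29768}$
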